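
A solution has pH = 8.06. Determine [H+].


[H+] = 10^(-pH)
[H+] = 10^(-8.06)
[H+] = 8.710e-09 M

8.710e-09 M


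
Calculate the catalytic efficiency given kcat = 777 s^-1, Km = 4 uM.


Catalytic efficiency = kcat / Km
= 777 / 4
= 194.25 uM^-1*s^-1

194.25 uM^-1*s^-1


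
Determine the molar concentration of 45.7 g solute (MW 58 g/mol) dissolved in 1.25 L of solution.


C = (mass / MW) / volume
C = (45.7 / 58) / 1.25
C = 0.6303 M

0.6303 M


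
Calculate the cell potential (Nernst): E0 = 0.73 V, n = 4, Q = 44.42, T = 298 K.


E = E0 - (RT/nF) * ln(Q)
E = 0.73 - (8.314 * 298 / (4 * 96485)) * ln(44.42)
E = 0.7056 V

0.7056 V


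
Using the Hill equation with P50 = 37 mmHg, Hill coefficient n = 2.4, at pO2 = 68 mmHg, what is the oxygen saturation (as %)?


Y = pO2^n / (P50^n + pO2^n)
Y = 68^2.4 / (37^2.4 + 68^2.4)
Y = 81.16%

81.16%


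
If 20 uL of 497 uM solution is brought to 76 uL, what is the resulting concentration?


C2 = C1 * V1 / V2
C2 = 497 * 20 / 76
C2 = 130.7895 uM

130.7895 uM


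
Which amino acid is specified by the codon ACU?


Standard genetic code lookup.
Codon ACU -> Thr

Thr


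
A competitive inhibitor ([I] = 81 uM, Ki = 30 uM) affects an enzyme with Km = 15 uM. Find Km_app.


Km_app = Km * (1 + [I]/Ki)
Km_app = 15 * (1 + 81/30)
Km_app = 55.5 uM

55.5 uM


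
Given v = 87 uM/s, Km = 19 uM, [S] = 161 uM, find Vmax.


Vmax = v * (Km + [S]) / [S]
Vmax = 87 * (19 + 161) / 161
Vmax = 97.2671 uM/s

97.2671 uM/s


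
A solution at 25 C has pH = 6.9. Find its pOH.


pOH = 14 - pH
pOH = 14 - 6.9
pOH = 7.1

7.1


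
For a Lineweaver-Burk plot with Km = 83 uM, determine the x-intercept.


x-intercept = -1/Km
= -1/83
= -0.012 1/uM

-0.012 1/uM


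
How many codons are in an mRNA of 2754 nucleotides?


codons = nucleotides / 3
codons = 2754 / 3 = 918

918


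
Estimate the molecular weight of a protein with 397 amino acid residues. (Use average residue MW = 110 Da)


MW = n_residues * 110 Da
MW = 397 * 110
MW = 43670 Da

43670 Da


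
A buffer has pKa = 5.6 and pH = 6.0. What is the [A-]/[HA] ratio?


[A-]/[HA] = 10^(pH - pKa)
= 10^(6.0 - 5.6)
= 2.5119

2.5119


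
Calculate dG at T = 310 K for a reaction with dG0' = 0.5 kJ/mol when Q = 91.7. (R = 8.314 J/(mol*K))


dG = dG0' + RT * ln(Q) / 1000
dG = 0.5 + 8.314 * 310 * ln(91.7) / 1000
dG = 12.1458 kJ/mol

12.1458 kJ/mol


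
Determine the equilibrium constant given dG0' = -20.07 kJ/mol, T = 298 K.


Keq = exp(-dG0 * 1000 / (R * T))
Keq = exp(-(-20.07) * 1000 / (8.314 * 298))
Keq = 3296.6852

3296.6852


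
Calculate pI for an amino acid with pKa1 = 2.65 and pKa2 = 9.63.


pI = (pKa1 + pKa2) / 2
pI = (2.65 + 9.63) / 2
pI = 6.14

6.14


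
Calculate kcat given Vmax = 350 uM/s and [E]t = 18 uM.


kcat = Vmax / [E]t
kcat = 350 / 18
kcat = 19.4444 s^-1

19.4444 s^-1


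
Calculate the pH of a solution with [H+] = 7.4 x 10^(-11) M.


pH = -log10([H+])
pH = -log10(7.4 x 10^(-11))
pH = 10.1308

10.1308


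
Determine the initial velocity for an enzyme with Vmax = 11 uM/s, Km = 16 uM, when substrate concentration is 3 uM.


v = Vmax * [S] / (Km + [S])
v = 11 * 3 / (16 + 3)
v = 1.7368 uM/s

1.7368 uM/s


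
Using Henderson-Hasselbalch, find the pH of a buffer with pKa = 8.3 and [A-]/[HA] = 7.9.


pH = pKa + log10([A-]/[HA])
pH = 8.3 + log10(7.9)
pH = 9.1976

9.1976


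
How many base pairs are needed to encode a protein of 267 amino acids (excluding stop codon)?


Each amino acid = 1 codon = 3 bp
bp = 267 * 3 = 801 bp

801 bp


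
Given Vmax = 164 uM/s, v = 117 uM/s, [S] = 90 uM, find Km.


Km = [S] * (Vmax - v) / v
Km = 90 * (164 - 117) / 117
Km = 36.1538 uM

36.1538 uM


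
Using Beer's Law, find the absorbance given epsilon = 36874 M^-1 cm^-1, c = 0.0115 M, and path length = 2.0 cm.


A = epsilon * c * l
A = 36874 * 0.0115 * 2.0
A = 848.102

848.102


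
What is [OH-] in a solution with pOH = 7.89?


[OH-] = 10^(-pOH)
[OH-] = 10^(-7.89)
[OH-] = 1.288e-08 M

1.288e-08 M


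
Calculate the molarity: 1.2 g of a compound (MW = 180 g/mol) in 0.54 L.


C = (mass / MW) / volume
C = (1.2 / 180) / 0.54
C = 0.0123 M

0.0123 M


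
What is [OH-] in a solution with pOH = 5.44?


[OH-] = 10^(-pOH)
[OH-] = 10^(-5.44)
[OH-] = 3.631e-06 M

3.631e-06 M


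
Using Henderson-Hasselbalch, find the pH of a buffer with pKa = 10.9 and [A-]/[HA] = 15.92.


pH = pKa + log10([A-]/[HA])
pH = 10.9 + log10(15.92)
pH = 12.1019

12.1019


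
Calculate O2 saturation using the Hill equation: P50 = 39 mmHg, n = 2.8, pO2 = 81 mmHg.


Y = pO2^n / (P50^n + pO2^n)
Y = 81^2.8 / (39^2.8 + 81^2.8)
Y = 88.56%

88.56%


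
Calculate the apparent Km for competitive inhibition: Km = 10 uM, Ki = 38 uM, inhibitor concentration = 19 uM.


Km_app = Km * (1 + [I]/Ki)
Km_app = 10 * (1 + 19/38)
Km_app = 15.0 uM

15.0 uM


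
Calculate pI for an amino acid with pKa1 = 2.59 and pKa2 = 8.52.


pI = (pKa1 + pKa2) / 2
pI = (2.59 + 8.52) / 2
pI = 5.555

5.555


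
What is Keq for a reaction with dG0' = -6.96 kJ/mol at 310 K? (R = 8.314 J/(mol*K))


Keq = exp(-dG0 * 1000 / (R * T))
Keq = exp(-(-6.96) * 1000 / (8.314 * 310))
Keq = 14.8866

14.8866


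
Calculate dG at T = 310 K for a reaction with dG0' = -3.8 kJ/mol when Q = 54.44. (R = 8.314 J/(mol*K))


dG = dG0' + RT * ln(Q) / 1000
dG = -3.8 + 8.314 * 310 * ln(54.44) / 1000
dG = 6.5019 kJ/mol

6.5019 kJ/mol


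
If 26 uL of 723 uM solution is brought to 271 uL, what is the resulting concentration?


C2 = C1 * V1 / V2
C2 = 723 * 26 / 271
C2 = 69.3653 uM

69.3653 uM


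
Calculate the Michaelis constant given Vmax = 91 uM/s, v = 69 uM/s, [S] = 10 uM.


Km = [S] * (Vmax - v) / v
Km = 10 * (91 - 69) / 69
Km = 3.1884 uM

3.1884 uM


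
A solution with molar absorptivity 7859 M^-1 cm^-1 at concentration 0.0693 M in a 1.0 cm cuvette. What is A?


A = epsilon * c * l
A = 7859 * 0.0693 * 1.0
A = 544.6287

544.6287


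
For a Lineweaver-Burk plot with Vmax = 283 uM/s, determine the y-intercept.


y-intercept = 1/Vmax
= 1/283
= 0.0035 s/uM

0.0035 s/uM


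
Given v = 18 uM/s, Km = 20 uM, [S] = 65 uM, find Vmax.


Vmax = v * (Km + [S]) / [S]
Vmax = 18 * (20 + 65) / 65
Vmax = 23.5385 uM/s

23.5385 uM/s


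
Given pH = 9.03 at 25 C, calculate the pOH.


pOH = 14 - pH
pOH = 14 - 9.03
pOH = 4.97

4.97


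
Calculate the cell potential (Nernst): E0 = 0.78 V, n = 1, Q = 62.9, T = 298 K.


E = E0 - (RT/nF) * ln(Q)
E = 0.78 - (8.314 * 298 / (1 * 96485)) * ln(62.9)
E = 0.6737 V

0.6737 V


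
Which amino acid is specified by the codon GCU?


Standard genetic code lookup.
Codon GCU -> Ala

Ala


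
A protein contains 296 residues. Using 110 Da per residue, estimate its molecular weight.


MW = n_residues * 110 Da
MW = 296 * 110
MW = 32560 Da

32560 Da


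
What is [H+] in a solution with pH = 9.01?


[H+] = 10^(-pH)
[H+] = 10^(-9.01)
[H+] = 9.772e-10 M

9.772e-10 M


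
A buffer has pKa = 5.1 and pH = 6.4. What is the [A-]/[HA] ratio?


[A-]/[HA] = 10^(pH - pKa)
= 10^(6.4 - 5.1)
= 19.9526

19.9526


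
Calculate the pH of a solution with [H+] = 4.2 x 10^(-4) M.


pH = -log10([H+])
pH = -log10(4.2 x 10^(-4))
pH = 3.3768

3.3768


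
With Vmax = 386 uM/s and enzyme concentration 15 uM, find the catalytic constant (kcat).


kcat = Vmax / [E]t
kcat = 386 / 15
kcat = 25.7333 s^-1

25.7333 s^-1


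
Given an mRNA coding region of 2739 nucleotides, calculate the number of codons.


codons = nucleotides / 3
codons = 2739 / 3 = 913

913


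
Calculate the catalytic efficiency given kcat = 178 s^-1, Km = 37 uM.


Catalytic efficiency = kcat / Km
= 178 / 37
= 4.8108 uM^-1*s^-1

4.8108 uM^-1*s^-1


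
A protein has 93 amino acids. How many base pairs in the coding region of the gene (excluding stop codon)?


Each amino acid = 1 codon = 3 bp
bp = 93 * 3 = 279 bp

279 bp


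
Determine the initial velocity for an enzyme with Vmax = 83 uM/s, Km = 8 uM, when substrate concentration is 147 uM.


v = Vmax * [S] / (Km + [S])
v = 83 * 147 / (8 + 147)
v = 78.7161 uM/s

78.7161 uM/s


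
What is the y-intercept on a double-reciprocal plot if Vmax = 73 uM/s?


y-intercept = 1/Vmax
= 1/73
= 0.0137 s/uM

0.0137 s/uM


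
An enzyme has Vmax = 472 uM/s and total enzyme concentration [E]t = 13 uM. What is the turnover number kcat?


kcat = Vmax / [E]t
kcat = 472 / 13
kcat = 36.3077 s^-1

36.3077 s^-1


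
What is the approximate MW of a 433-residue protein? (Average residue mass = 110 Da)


MW = n_residues * 110 Da
MW = 433 * 110
MW = 47630 Da

47630 Da


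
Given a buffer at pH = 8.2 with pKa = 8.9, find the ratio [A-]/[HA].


[A-]/[HA] = 10^(pH - pKa)
= 10^(8.2 - 8.9)
= 0.1995

0.1995


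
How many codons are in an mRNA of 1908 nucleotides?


codons = nucleotides / 3
codons = 1908 / 3 = 636

636


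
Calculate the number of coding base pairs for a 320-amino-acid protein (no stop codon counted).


Each amino acid = 1 codon = 3 bp
bp = 320 * 3 = 960 bp

960 bp


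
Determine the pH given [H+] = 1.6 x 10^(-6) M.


pH = -log10([H+])
pH = -log10(1.6 x 10^(-6))
pH = 5.7959

5.7959


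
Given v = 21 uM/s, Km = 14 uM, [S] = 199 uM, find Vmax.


Vmax = v * (Km + [S]) / [S]
Vmax = 21 * (14 + 199) / 199
Vmax = 22.4774 uM/s

22.4774 uM/s


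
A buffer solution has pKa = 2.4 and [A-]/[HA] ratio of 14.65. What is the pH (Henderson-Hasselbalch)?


pH = pKa + log10([A-]/[HA])
pH = 2.4 + log10(14.65)
pH = 3.5658

3.5658


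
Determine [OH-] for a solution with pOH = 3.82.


[OH-] = 10^(-pOH)
[OH-] = 10^(-3.82)
[OH-] = 1.514e-04 M

1.514e-04 M


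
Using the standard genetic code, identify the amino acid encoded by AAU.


Standard genetic code lookup.
Codon AAU -> Asn

Asn


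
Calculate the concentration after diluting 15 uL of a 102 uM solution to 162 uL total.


C2 = C1 * V1 / V2
C2 = 102 * 15 / 162
C2 = 9.4444 uM

9.4444 uM


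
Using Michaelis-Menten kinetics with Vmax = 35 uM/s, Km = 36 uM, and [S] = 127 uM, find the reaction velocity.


v = Vmax * [S] / (Km + [S])
v = 35 * 127 / (36 + 127)
v = 27.2699 uM/s

27.2699 uM/s


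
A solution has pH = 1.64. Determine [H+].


[H+] = 10^(-pH)
[H+] = 10^(-1.64)
[H+] = 0.0229 M

0.0229 M


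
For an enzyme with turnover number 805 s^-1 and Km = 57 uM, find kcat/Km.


Catalytic efficiency = kcat / Km
= 805 / 57
= 14.1228 uM^-1*s^-1

14.1228 uM^-1*s^-1


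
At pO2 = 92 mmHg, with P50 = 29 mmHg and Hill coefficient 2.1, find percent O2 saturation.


Y = pO2^n / (P50^n + pO2^n)
Y = 92^2.1 / (29^2.1 + 92^2.1)
Y = 91.87%

91.87%


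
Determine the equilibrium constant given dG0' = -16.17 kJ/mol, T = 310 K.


Keq = exp(-dG0 * 1000 / (R * T))
Keq = exp(-(-16.17) * 1000 / (8.314 * 310))
Keq = 530.5479

530.5479


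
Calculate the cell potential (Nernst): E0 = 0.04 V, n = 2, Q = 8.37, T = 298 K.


E = E0 - (RT/nF) * ln(Q)
E = 0.04 - (8.314 * 298 / (2 * 96485)) * ln(8.37)
E = 0.0127 V

0.0127 V


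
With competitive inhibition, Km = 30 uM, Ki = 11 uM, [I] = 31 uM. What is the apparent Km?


Km_app = Km * (1 + [I]/Ki)
Km_app = 30 * (1 + 31/11)
Km_app = 114.5455 uM

114.5455 uM


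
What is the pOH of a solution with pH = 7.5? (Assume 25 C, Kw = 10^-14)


pOH = 14 - pH
pOH = 14 - 7.5
pOH = 6.5

6.5


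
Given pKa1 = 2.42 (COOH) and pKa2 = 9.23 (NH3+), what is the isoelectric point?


pI = (pKa1 + pKa2) / 2
pI = (2.42 + 9.23) / 2
pI = 5.825

5.825


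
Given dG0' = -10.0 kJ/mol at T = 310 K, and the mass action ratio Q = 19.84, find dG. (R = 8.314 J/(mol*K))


dG = dG0' + RT * ln(Q) / 1000
dG = -10.0 + 8.314 * 310 * ln(19.84) / 1000
dG = -2.2997 kJ/mol

-2.2997 kJ/mol


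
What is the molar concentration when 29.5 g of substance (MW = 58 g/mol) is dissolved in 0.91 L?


C = (mass / MW) / volume
C = (29.5 / 58) / 0.91
C = 0.5589 M

0.5589 M


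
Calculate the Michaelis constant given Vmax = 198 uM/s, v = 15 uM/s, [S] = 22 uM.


Km = [S] * (Vmax - v) / v
Km = 22 * (198 - 15) / 15
Km = 268.4 uM

268.4 uM


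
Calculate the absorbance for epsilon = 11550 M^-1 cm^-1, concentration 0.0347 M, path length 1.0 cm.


A = epsilon * c * l
A = 11550 * 0.0347 * 1.0
A = 400.785

400.785


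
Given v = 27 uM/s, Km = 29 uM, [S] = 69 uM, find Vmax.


Vmax = v * (Km + [S]) / [S]
Vmax = 27 * (29 + 69) / 69
Vmax = 38.3478 uM/s

38.3478 uM/s


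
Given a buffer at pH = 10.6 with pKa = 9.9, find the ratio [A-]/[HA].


[A-]/[HA] = 10^(pH - pKa)
= 10^(10.6 - 9.9)
= 5.0119

5.0119


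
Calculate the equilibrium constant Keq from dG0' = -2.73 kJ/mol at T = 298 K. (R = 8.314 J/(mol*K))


Keq = exp(-dG0 * 1000 / (R * T))
Keq = exp(-(-2.73) * 1000 / (8.314 * 298))
Keq = 3.0098

3.0098


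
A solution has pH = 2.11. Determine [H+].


[H+] = 10^(-pH)
[H+] = 10^(-2.11)
[H+] = 0.0078 M

0.0078 M


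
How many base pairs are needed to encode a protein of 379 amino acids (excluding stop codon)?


Each amino acid = 1 codon = 3 bp
bp = 379 * 3 = 1137 bp

1137 bp


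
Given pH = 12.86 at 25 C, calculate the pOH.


pOH = 14 - pH
pOH = 14 - 12.86
pOH = 1.14

1.14


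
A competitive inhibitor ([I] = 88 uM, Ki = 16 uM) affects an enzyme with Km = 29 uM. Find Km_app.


Km_app = Km * (1 + [I]/Ki)
Km_app = 29 * (1 + 88/16)
Km_app = 188.5 uM

188.5 uM


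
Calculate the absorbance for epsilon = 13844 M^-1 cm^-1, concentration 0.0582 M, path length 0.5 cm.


A = epsilon * c * l
A = 13844 * 0.0582 * 0.5
A = 402.8604

402.8604


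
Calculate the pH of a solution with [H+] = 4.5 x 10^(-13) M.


pH = -log10([H+])
pH = -log10(4.5 x 10^(-13))
pH = 12.3468

12.3468


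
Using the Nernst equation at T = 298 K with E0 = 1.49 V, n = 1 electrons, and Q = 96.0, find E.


E = E0 - (RT/nF) * ln(Q)
E = 1.49 - (8.314 * 298 / (1 * 96485)) * ln(96.0)
E = 1.3728 V

1.3728 V


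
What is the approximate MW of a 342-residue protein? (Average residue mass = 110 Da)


MW = n_residues * 110 Da
MW = 342 * 110
MW = 37620 Da

37620 Da


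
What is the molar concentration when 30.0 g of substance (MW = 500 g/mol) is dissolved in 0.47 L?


C = (mass / MW) / volume
C = (30.0 / 500) / 0.47
C = 0.1277 M

0.1277 M


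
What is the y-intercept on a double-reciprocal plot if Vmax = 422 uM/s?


y-intercept = 1/Vmax
= 1/422
= 0.0024 s/uM

0.0024 s/uM


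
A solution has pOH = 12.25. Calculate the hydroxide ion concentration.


[OH-] = 10^(-pOH)
[OH-] = 10^(-12.25)
[OH-] = 5.623e-13 M

5.623e-13 M


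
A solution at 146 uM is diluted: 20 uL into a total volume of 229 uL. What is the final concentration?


C2 = C1 * V1 / V2
C2 = 146 * 20 / 229
C2 = 12.7511 uM

12.7511 uM


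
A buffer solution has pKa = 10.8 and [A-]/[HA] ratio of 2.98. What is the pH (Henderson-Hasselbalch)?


pH = pKa + log10([A-]/[HA])
pH = 10.8 + log10(2.98)
pH = 11.2742

11.2742


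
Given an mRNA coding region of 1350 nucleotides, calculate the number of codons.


codons = nucleotides / 3
codons = 1350 / 3 = 450

450


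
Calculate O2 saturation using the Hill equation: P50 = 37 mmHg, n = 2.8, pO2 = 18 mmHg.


Y = pO2^n / (P50^n + pO2^n)
Y = 18^2.8 / (37^2.8 + 18^2.8)
Y = 11.74%

11.74%


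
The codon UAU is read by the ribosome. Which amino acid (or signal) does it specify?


Standard genetic code lookup.
Codon UAU -> Tyr

Tyr


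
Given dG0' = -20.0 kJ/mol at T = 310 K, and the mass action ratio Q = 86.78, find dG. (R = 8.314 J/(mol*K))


dG = dG0' + RT * ln(Q) / 1000
dG = -20.0 + 8.314 * 310 * ln(86.78) / 1000
dG = -8.4964 kJ/mol

-8.4964 kJ/mol


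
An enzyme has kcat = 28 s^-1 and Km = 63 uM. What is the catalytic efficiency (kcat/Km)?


Catalytic efficiency = kcat / Km
= 28 / 63
= 0.4444 uM^-1*s^-1

0.4444 uM^-1*s^-1


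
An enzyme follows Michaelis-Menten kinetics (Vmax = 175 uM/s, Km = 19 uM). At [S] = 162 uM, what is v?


v = Vmax * [S] / (Km + [S])
v = 175 * 162 / (19 + 162)
v = 156.6298 uM/s

156.6298 uM/s


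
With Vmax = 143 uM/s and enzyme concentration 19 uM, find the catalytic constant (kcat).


kcat = Vmax / [E]t
kcat = 143 / 19
kcat = 7.5263 s^-1

7.5263 s^-1


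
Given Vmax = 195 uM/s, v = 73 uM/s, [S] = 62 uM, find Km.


Km = [S] * (Vmax - v) / v
Km = 62 * (195 - 73) / 73
Km = 103.6164 uM

103.6164 uM


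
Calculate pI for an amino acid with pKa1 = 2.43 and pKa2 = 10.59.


pI = (pKa1 + pKa2) / 2
pI = (2.43 + 10.59) / 2
pI = 6.51

6.51


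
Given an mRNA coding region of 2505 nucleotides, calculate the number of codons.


codons = nucleotides / 3
codons = 2505 / 3 = 835

835


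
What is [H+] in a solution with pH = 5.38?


[H+] = 10^(-pH)
[H+] = 10^(-5.38)
[H+] = 4.169e-06 M

4.169e-06 M


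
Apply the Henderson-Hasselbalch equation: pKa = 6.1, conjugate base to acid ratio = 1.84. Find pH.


pH = pKa + log10([A-]/[HA])
pH = 6.1 + log10(1.84)
pH = 6.3648

6.3648


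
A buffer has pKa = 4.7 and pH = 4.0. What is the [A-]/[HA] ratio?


[A-]/[HA] = 10^(pH - pKa)
= 10^(4.0 - 4.7)
= 0.1995

0.1995


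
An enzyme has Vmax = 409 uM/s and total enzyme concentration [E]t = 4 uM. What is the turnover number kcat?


kcat = Vmax / [E]t
kcat = 409 / 4
kcat = 102.25 s^-1

102.25 s^-1


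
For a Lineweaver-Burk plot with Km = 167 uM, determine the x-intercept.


x-intercept = -1/Km
= -1/167
= -0.006 1/uM

-0.006 1/uM


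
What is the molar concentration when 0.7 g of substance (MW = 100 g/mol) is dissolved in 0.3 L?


C = (mass / MW) / volume
C = (0.7 / 100) / 0.3
C = 0.0233 M

0.0233 M


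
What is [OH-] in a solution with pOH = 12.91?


[OH-] = 10^(-pOH)
[OH-] = 10^(-12.91)
[OH-] = 1.230e-13 M

1.230e-13 M


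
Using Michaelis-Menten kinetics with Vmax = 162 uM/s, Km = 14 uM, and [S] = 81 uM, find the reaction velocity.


v = Vmax * [S] / (Km + [S])
v = 162 * 81 / (14 + 81)
v = 138.1263 uM/s

138.1263 uM/s


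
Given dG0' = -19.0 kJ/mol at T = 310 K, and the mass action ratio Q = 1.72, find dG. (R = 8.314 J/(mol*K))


dG = dG0' + RT * ln(Q) / 1000
dG = -19.0 + 8.314 * 310 * ln(1.72) / 1000
dG = -17.6022 kJ/mol

-17.6022 kJ/mol


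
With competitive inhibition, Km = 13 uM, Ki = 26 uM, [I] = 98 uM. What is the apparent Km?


Km_app = Km * (1 + [I]/Ki)
Km_app = 13 * (1 + 98/26)
Km_app = 62.0 uM

62.0 uM


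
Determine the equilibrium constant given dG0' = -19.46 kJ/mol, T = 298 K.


Keq = exp(-dG0 * 1000 / (R * T))
Keq = exp(-(-19.46) * 1000 / (8.314 * 298))
Keq = 2577.2133

2577.2133


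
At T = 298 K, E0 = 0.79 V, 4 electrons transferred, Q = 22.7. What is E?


E = E0 - (RT/nF) * ln(Q)
E = 0.79 - (8.314 * 298 / (4 * 96485)) * ln(22.7)
E = 0.77 V

0.77 V


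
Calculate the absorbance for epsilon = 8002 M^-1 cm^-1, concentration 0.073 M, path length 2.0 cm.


A = epsilon * c * l
A = 8002 * 0.073 * 2.0
A = 1168.292

1168.292


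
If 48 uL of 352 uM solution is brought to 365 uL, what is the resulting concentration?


C2 = C1 * V1 / V2
C2 = 352 * 48 / 365
C2 = 46.2904 uM

46.2904 uM


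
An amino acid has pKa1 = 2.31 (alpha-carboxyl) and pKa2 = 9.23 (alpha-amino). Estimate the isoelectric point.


pI = (pKa1 + pKa2) / 2
pI = (2.31 + 9.23) / 2
pI = 5.77

5.77


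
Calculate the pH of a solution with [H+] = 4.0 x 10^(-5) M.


pH = -log10([H+])
pH = -log10(4.0 x 10^(-5))
pH = 4.3979

4.3979


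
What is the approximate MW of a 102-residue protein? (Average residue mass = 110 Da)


MW = n_residues * 110 Da
MW = 102 * 110
MW = 11220 Da

11220 Da


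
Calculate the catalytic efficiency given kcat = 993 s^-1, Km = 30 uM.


Catalytic efficiency = kcat / Km
= 993 / 30
= 33.1 uM^-1*s^-1

33.1 uM^-1*s^-1


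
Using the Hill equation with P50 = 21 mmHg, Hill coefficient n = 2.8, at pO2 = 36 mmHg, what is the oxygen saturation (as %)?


Y = pO2^n / (P50^n + pO2^n)
Y = 36^2.8 / (21^2.8 + 36^2.8)
Y = 81.89%

81.89%


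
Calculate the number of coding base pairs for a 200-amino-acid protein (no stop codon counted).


Each amino acid = 1 codon = 3 bp
bp = 200 * 3 = 600 bp

600 bp


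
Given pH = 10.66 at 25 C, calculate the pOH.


pOH = 14 - pH
pOH = 14 - 10.66
pOH = 3.34

3.34


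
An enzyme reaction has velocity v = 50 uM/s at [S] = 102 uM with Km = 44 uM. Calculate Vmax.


Vmax = v * (Km + [S]) / [S]
Vmax = 50 * (44 + 102) / 102
Vmax = 71.5686 uM/s

71.5686 uM/s


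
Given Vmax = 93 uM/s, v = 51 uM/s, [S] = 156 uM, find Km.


Km = [S] * (Vmax - v) / v
Km = 156 * (93 - 51) / 51
Km = 128.4706 uM

128.4706 uM


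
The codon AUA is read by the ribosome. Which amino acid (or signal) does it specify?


Standard genetic code lookup.
Codon AUA -> Ile

Ile


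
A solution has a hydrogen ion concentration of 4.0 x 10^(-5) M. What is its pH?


pH = -log10([H+])
pH = -log10(4.0 x 10^(-5))
pH = 4.3979

4.3979


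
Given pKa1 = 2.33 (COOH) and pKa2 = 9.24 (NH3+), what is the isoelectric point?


pI = (pKa1 + pKa2) / 2
pI = (2.33 + 9.24) / 2
pI = 5.785

5.785


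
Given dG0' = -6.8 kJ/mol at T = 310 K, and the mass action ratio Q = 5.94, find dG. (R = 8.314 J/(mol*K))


dG = dG0' + RT * ln(Q) / 1000
dG = -6.8 + 8.314 * 310 * ln(5.94) / 1000
dG = -2.2079 kJ/mol

-2.2079 kJ/mol


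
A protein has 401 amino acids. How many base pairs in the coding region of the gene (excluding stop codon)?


Each amino acid = 1 codon = 3 bp
bp = 401 * 3 = 1203 bp

1203 bp


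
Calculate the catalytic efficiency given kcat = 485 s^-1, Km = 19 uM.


Catalytic efficiency = kcat / Km
= 485 / 19
= 25.5263 uM^-1*s^-1

25.5263 uM^-1*s^-1


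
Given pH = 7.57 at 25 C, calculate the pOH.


pOH = 14 - pH
pOH = 14 - 7.57
pOH = 6.43

6.43


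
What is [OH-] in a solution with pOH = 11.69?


[OH-] = 10^(-pOH)
[OH-] = 10^(-11.69)
[OH-] = 2.042e-12 M

2.042e-12 M


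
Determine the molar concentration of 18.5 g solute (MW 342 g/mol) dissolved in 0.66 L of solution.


C = (mass / MW) / volume
C = (18.5 / 342) / 0.66
C = 0.082 M

0.082 M


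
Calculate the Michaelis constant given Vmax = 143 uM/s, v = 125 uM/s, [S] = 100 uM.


Km = [S] * (Vmax - v) / v
Km = 100 * (143 - 125) / 125
Km = 14.4 uM

14.4 uM


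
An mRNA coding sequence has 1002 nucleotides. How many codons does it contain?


codons = nucleotides / 3
codons = 1002 / 3 = 334

334


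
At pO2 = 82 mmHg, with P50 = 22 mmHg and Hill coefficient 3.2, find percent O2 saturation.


Y = pO2^n / (P50^n + pO2^n)
Y = 82^3.2 / (22^3.2 + 82^3.2)
Y = 98.54%

98.54%


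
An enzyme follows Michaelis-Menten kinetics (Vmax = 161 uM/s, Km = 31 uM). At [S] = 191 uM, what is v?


v = Vmax * [S] / (Km + [S])
v = 161 * 191 / (31 + 191)
v = 138.518 uM/s

138.518 uM/s


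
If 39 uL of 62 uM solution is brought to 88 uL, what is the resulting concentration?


C2 = C1 * V1 / V2
C2 = 62 * 39 / 88
C2 = 27.4773 uM

27.4773 uM


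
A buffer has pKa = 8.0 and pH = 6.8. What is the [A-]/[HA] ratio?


[A-]/[HA] = 10^(pH - pKa)
= 10^(6.8 - 8.0)
= 0.0631

0.0631


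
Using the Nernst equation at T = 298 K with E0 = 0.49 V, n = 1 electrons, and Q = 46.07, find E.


E = E0 - (RT/nF) * ln(Q)
E = 0.49 - (8.314 * 298 / (1 * 96485)) * ln(46.07)
E = 0.3916 V

0.3916 V


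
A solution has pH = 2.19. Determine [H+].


[H+] = 10^(-pH)
[H+] = 10^(-2.19)
[H+] = 0.0065 M

0.0065 M


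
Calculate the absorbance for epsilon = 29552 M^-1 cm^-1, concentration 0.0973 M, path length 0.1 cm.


A = epsilon * c * l
A = 29552 * 0.0973 * 0.1
A = 287.541

287.541


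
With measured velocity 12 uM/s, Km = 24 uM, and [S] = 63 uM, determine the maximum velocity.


Vmax = v * (Km + [S]) / [S]
Vmax = 12 * (24 + 63) / 63
Vmax = 16.5714 uM/s

16.5714 uM/s


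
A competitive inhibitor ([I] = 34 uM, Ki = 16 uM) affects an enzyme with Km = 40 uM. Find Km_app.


Km_app = Km * (1 + [I]/Ki)
Km_app = 40 * (1 + 34/16)
Km_app = 125.0 uM

125.0 uM


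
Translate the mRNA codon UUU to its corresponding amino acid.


Standard genetic code lookup.
Codon UUU -> Phe

Phe


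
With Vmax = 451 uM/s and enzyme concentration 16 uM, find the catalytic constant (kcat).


kcat = Vmax / [E]t
kcat = 451 / 16
kcat = 28.1875 s^-1

28.1875 s^-1


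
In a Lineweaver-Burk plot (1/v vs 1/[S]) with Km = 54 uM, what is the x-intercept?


x-intercept = -1/Km
= -1/54
= -0.0185 1/uM

-0.0185 1/uM


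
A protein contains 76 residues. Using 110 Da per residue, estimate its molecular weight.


MW = n_residues * 110 Da
MW = 76 * 110
MW = 8360 Da

8360 Da


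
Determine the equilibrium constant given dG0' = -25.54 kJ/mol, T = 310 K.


Keq = exp(-dG0 * 1000 / (R * T))
Keq = exp(-(-25.54) * 1000 / (8.314 * 310))
Keq = 20119.4345

20119.4345


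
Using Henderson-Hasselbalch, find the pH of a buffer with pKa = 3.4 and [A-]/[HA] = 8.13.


pH = pKa + log10([A-]/[HA])
pH = 3.4 + log10(8.13)
pH = 4.3101

4.3101


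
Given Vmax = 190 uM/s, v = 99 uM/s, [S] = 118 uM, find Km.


Km = [S] * (Vmax - v) / v
Km = 118 * (190 - 99) / 99
Km = 108.4646 uM

108.4646 uM


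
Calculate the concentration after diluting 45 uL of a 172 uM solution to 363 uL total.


C2 = C1 * V1 / V2
C2 = 172 * 45 / 363
C2 = 21.3223 uM

21.3223 uM


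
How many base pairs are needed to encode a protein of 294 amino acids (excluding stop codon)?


Each amino acid = 1 codon = 3 bp
bp = 294 * 3 = 882 bp

882 bp


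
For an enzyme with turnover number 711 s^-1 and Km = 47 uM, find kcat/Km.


Catalytic efficiency = kcat / Km
= 711 / 47
= 15.1277 uM^-1*s^-1

15.1277 uM^-1*s^-1


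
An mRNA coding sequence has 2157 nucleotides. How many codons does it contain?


codons = nucleotides / 3
codons = 2157 / 3 = 719

719


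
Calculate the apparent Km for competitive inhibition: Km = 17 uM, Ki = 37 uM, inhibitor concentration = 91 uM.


Km_app = Km * (1 + [I]/Ki)
Km_app = 17 * (1 + 91/37)
Km_app = 58.8108 uM

58.8108 uM


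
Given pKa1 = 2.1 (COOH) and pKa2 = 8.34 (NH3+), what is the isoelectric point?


pI = (pKa1 + pKa2) / 2
pI = (2.1 + 8.34) / 2
pI = 5.22

5.22


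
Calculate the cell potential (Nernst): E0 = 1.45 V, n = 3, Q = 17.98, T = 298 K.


E = E0 - (RT/nF) * ln(Q)
E = 1.45 - (8.314 * 298 / (3 * 96485)) * ln(17.98)
E = 1.4253 V

1.4253 V


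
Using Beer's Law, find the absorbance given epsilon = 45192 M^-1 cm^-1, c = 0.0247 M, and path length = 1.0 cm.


A = epsilon * c * l
A = 45192 * 0.0247 * 1.0
A = 1116.2424

1116.2424


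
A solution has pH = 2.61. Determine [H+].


[H+] = 10^(-pH)
[H+] = 10^(-2.61)
[H+] = 0.0025 M

0.0025 M


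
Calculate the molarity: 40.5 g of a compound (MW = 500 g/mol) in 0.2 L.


C = (mass / MW) / volume
C = (40.5 / 500) / 0.2
C = 0.405 M

0.405 M


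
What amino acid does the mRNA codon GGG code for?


Standard genetic code lookup.
Codon GGG -> Gly

Gly


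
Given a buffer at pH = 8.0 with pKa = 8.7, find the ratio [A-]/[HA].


[A-]/[HA] = 10^(pH - pKa)
= 10^(8.0 - 8.7)
= 0.1995

0.1995


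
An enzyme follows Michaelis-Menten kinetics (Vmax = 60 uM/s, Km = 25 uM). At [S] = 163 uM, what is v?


v = Vmax * [S] / (Km + [S])
v = 60 * 163 / (25 + 163)
v = 52.0213 uM/s

52.0213 uM/s


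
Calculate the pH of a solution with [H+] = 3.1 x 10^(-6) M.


pH = -log10([H+])
pH = -log10(3.1 x 10^(-6))
pH = 5.5086

5.5086


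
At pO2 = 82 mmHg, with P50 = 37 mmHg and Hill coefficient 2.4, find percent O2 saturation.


Y = pO2^n / (P50^n + pO2^n)
Y = 82^2.4 / (37^2.4 + 82^2.4)
Y = 87.1%

87.1%


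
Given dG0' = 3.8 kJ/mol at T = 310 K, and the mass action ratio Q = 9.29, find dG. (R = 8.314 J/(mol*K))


dG = dG0' + RT * ln(Q) / 1000
dG = 3.8 + 8.314 * 310 * ln(9.29) / 1000
dG = 9.5447 kJ/mol

9.5447 kJ/mol


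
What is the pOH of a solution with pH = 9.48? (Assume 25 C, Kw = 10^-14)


pOH = 14 - pH
pOH = 14 - 9.48
pOH = 4.52

4.52


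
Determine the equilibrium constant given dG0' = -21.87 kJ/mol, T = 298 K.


Keq = exp(-dG0 * 1000 / (R * T))
Keq = exp(-(-21.87) * 1000 / (8.314 * 298))
Keq = 6817.1072

6817.1072


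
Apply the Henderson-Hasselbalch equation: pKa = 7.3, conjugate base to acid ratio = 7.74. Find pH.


pH = pKa + log10([A-]/[HA])
pH = 7.3 + log10(7.74)
pH = 8.1887

8.1887


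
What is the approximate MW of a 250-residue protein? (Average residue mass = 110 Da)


MW = n_residues * 110 Da
MW = 250 * 110
MW = 27500 Da

27500 Da


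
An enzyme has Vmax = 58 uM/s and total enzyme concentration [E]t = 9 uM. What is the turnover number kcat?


kcat = Vmax / [E]t
kcat = 58 / 9
kcat = 6.4444 s^-1

6.4444 s^-1


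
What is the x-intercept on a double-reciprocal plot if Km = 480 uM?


x-intercept = -1/Km
= -1/480
= -0.0021 1/uM

-0.0021 1/uM


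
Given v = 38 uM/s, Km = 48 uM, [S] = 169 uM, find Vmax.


Vmax = v * (Km + [S]) / [S]
Vmax = 38 * (48 + 169) / 169
Vmax = 48.7929 uM/s

48.7929 uM/s


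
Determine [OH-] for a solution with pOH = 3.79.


[OH-] = 10^(-pOH)
[OH-] = 10^(-3.79)
[OH-] = 1.622e-04 M

1.622e-04 M


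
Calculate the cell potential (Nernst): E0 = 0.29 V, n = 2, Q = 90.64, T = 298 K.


E = E0 - (RT/nF) * ln(Q)
E = 0.29 - (8.314 * 298 / (2 * 96485)) * ln(90.64)
E = 0.2321 V

0.2321 V


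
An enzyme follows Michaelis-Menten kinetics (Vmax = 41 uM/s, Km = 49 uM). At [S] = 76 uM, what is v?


v = Vmax * [S] / (Km + [S])
v = 41 * 76 / (49 + 76)
v = 24.928 uM/s

24.928 uM/s


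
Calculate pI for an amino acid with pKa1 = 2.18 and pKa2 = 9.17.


pI = (pKa1 + pKa2) / 2
pI = (2.18 + 9.17) / 2
pI = 5.675

5.675


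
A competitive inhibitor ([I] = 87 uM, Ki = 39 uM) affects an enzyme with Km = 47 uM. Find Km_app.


Km_app = Km * (1 + [I]/Ki)
Km_app = 47 * (1 + 87/39)
Km_app = 151.8462 uM

151.8462 uM


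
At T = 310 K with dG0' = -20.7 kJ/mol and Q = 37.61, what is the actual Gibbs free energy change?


dG = dG0' + RT * ln(Q) / 1000
dG = -20.7 + 8.314 * 310 * ln(37.61) / 1000
dG = -11.3513 kJ/mol

-11.3513 kJ/mol


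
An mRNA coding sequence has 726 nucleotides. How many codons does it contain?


codons = nucleotides / 3
codons = 726 / 3 = 242

242


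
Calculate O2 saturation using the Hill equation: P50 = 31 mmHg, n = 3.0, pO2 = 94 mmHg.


Y = pO2^n / (P50^n + pO2^n)
Y = 94^3.0 / (31^3.0 + 94^3.0)
Y = 96.54%

96.54%


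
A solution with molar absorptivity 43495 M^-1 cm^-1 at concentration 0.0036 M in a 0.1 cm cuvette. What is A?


A = epsilon * c * l
A = 43495 * 0.0036 * 0.1
A = 15.6582

15.6582


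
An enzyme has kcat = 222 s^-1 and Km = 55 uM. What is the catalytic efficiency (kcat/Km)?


Catalytic efficiency = kcat / Km
= 222 / 55
= 4.0364 uM^-1*s^-1

4.0364 uM^-1*s^-1


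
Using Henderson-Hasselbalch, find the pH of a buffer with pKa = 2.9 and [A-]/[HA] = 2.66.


pH = pKa + log10([A-]/[HA])
pH = 2.9 + log10(2.66)
pH = 3.3249

3.3249


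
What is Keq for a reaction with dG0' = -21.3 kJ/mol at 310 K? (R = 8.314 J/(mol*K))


Keq = exp(-dG0 * 1000 / (R * T))
Keq = exp(-(-21.3) * 1000 / (8.314 * 310))
Keq = 3882.8882

3882.8882


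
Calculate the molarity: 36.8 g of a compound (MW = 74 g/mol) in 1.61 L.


C = (mass / MW) / volume
C = (36.8 / 74) / 1.61
C = 0.3089 M

0.3089 M


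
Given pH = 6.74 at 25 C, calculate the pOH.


pOH = 14 - pH
pOH = 14 - 6.74
pOH = 7.26

7.26


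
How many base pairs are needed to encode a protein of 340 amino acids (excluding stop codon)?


Each amino acid = 1 codon = 3 bp
bp = 340 * 3 = 1020 bp

1020 bp


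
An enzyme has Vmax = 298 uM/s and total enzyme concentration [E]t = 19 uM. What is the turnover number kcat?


kcat = Vmax / [E]t
kcat = 298 / 19
kcat = 15.6842 s^-1

15.6842 s^-1


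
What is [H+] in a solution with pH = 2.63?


[H+] = 10^(-pH)
[H+] = 10^(-2.63)
[H+] = 0.0023 M

0.0023 M


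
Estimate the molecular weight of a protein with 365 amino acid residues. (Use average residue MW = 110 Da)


MW = n_residues * 110 Da
MW = 365 * 110
MW = 40150 Da

40150 Da


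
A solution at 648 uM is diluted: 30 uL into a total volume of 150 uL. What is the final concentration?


C2 = C1 * V1 / V2
C2 = 648 * 30 / 150
C2 = 129.6 uM

129.6 uM


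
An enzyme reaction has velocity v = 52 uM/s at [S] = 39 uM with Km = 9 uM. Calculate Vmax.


Vmax = v * (Km + [S]) / [S]
Vmax = 52 * (9 + 39) / 39
Vmax = 64.0 uM/s

64.0 uM/s


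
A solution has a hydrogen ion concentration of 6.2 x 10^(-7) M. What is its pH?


pH = -log10([H+])
pH = -log10(6.2 x 10^(-7))
pH = 6.2076

6.2076


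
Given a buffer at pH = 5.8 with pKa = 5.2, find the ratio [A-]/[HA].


[A-]/[HA] = 10^(pH - pKa)
= 10^(5.8 - 5.2)
= 3.9811

3.9811


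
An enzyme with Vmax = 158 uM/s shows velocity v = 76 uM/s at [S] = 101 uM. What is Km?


Km = [S] * (Vmax - v) / v
Km = 101 * (158 - 76) / 76
Km = 108.9737 uM

108.9737 uM


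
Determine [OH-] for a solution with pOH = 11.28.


[OH-] = 10^(-pOH)
[OH-] = 10^(-11.28)
[OH-] = 5.248e-12 M

5.248e-12 M


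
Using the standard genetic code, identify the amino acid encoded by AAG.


Standard genetic code lookup.
Codon AAG -> Lys

Lys


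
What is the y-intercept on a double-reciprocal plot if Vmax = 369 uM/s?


y-intercept = 1/Vmax
= 1/369
= 0.0027 s/uM

0.0027 s/uM


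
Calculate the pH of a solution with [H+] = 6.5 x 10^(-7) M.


pH = -log10([H+])
pH = -log10(6.5 x 10^(-7))
pH = 6.1871

6.1871


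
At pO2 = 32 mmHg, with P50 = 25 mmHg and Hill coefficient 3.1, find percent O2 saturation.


Y = pO2^n / (P50^n + pO2^n)
Y = 32^3.1 / (25^3.1 + 32^3.1)
Y = 68.25%

68.25%


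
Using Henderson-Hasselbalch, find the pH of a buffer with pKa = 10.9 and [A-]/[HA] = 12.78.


pH = pKa + log10([A-]/[HA])
pH = 10.9 + log10(12.78)
pH = 12.0065

12.0065


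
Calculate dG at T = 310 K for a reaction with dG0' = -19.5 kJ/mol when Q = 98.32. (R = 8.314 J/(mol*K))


dG = dG0' + RT * ln(Q) / 1000
dG = -19.5 + 8.314 * 310 * ln(98.32) / 1000
dG = -7.6746 kJ/mol

-7.6746 kJ/mol


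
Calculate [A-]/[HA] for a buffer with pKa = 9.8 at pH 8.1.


[A-]/[HA] = 10^(pH - pKa)
= 10^(8.1 - 9.8)
= 0.02

0.02


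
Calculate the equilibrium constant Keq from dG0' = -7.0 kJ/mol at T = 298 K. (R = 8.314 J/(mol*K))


Keq = exp(-dG0 * 1000 / (R * T))
Keq = exp(-(-7.0) * 1000 / (8.314 * 298))
Keq = 16.8668

16.8668


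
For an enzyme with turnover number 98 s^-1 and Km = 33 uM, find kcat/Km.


Catalytic efficiency = kcat / Km
= 98 / 33
= 2.9697 uM^-1*s^-1

2.9697 uM^-1*s^-1


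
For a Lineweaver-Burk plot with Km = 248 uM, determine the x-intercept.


x-intercept = -1/Km
= -1/248
= -0.004 1/uM

-0.004 1/uM


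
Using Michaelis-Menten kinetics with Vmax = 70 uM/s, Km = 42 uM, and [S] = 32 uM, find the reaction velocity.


v = Vmax * [S] / (Km + [S])
v = 70 * 32 / (42 + 32)
v = 30.2703 uM/s

30.2703 uM/s


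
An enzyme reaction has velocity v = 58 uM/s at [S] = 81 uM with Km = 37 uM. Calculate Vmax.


Vmax = v * (Km + [S]) / [S]
Vmax = 58 * (37 + 81) / 81
Vmax = 84.4938 uM/s

84.4938 uM/s


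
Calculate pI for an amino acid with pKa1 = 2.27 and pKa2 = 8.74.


pI = (pKa1 + pKa2) / 2
pI = (2.27 + 8.74) / 2
pI = 5.505

5.505


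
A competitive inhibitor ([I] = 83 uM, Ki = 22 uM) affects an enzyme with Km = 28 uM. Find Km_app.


Km_app = Km * (1 + [I]/Ki)
Km_app = 28 * (1 + 83/22)
Km_app = 133.6364 uM

133.6364 uM


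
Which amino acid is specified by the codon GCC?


Standard genetic code lookup.
Codon GCC -> Ala

Ala


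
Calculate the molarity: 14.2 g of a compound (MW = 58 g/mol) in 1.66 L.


C = (mass / MW) / volume
C = (14.2 / 58) / 1.66
C = 0.1475 M

0.1475 M


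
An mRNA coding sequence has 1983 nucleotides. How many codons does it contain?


codons = nucleotides / 3
codons = 1983 / 3 = 661

661


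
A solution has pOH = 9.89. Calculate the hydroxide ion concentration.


[OH-] = 10^(-pOH)
[OH-] = 10^(-9.89)
[OH-] = 1.288e-10 M

1.288e-10 M


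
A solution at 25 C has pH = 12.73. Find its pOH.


pOH = 14 - pH
pOH = 14 - 12.73
pOH = 1.27

1.27


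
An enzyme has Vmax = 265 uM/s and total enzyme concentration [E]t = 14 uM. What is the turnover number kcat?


kcat = Vmax / [E]t
kcat = 265 / 14
kcat = 18.9286 s^-1

18.9286 s^-1


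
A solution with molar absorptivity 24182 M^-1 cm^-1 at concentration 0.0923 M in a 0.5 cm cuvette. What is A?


A = epsilon * c * l
A = 24182 * 0.0923 * 0.5
A = 1115.9993

1115.9993


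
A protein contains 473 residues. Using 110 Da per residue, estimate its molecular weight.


MW = n_residues * 110 Da
MW = 473 * 110
MW = 52030 Da

52030 Da


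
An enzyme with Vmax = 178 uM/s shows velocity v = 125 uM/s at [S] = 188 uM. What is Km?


Km = [S] * (Vmax - v) / v
Km = 188 * (178 - 125) / 125
Km = 79.712 uM

79.712 uM


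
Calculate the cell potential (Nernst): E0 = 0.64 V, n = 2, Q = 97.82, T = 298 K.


E = E0 - (RT/nF) * ln(Q)
E = 0.64 - (8.314 * 298 / (2 * 96485)) * ln(97.82)
E = 0.5812 V

0.5812 V


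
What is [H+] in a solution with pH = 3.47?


[H+] = 10^(-pH)
[H+] = 10^(-3.47)
[H+] = 3.388e-04 M

3.388e-04 M


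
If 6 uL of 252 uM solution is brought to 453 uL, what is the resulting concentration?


C2 = C1 * V1 / V2
C2 = 252 * 6 / 453
C2 = 3.3377 uM

3.3377 uM


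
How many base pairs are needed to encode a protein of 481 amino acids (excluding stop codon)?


Each amino acid = 1 codon = 3 bp
bp = 481 * 3 = 1443 bp

1443 bp


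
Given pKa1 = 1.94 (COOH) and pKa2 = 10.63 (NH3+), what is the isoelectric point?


pI = (pKa1 + pKa2) / 2
pI = (1.94 + 10.63) / 2
pI = 6.285

6.285


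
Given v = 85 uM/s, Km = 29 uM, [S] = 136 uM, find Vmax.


Vmax = v * (Km + [S]) / [S]
Vmax = 85 * (29 + 136) / 136
Vmax = 103.125 uM/s

103.125 uM/s


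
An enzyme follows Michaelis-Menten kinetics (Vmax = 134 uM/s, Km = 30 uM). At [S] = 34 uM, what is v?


v = Vmax * [S] / (Km + [S])
v = 134 * 34 / (30 + 34)
v = 71.1875 uM/s

71.1875 uM/s


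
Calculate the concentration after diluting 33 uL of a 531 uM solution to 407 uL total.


C2 = C1 * V1 / V2
C2 = 531 * 33 / 407
C2 = 43.0541 uM

43.0541 uM


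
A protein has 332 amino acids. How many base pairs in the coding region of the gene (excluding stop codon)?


Each amino acid = 1 codon = 3 bp
bp = 332 * 3 = 996 bp

996 bp


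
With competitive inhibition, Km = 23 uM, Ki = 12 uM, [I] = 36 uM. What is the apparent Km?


Km_app = Km * (1 + [I]/Ki)
Km_app = 23 * (1 + 36/12)
Km_app = 92.0 uM

92.0 uM


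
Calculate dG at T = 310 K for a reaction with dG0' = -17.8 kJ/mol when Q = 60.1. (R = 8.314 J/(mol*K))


dG = dG0' + RT * ln(Q) / 1000
dG = -17.8 + 8.314 * 310 * ln(60.1) / 1000
dG = -7.2432 kJ/mol

-7.2432 kJ/mol


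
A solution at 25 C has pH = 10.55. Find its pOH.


pOH = 14 - pH
pOH = 14 - 10.55
pOH = 3.45

3.45


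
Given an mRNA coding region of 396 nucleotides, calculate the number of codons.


codons = nucleotides / 3
codons = 396 / 3 = 132

132


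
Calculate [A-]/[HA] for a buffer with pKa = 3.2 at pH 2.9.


[A-]/[HA] = 10^(pH - pKa)
= 10^(2.9 - 3.2)
= 0.5012

0.5012


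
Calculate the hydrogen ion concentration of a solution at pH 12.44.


[H+] = 10^(-pH)
[H+] = 10^(-12.44)
[H+] = 3.631e-13 M

3.631e-13 M


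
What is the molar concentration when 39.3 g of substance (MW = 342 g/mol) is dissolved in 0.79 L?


C = (mass / MW) / volume
C = (39.3 / 342) / 0.79
C = 0.1455 M

0.1455 M
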